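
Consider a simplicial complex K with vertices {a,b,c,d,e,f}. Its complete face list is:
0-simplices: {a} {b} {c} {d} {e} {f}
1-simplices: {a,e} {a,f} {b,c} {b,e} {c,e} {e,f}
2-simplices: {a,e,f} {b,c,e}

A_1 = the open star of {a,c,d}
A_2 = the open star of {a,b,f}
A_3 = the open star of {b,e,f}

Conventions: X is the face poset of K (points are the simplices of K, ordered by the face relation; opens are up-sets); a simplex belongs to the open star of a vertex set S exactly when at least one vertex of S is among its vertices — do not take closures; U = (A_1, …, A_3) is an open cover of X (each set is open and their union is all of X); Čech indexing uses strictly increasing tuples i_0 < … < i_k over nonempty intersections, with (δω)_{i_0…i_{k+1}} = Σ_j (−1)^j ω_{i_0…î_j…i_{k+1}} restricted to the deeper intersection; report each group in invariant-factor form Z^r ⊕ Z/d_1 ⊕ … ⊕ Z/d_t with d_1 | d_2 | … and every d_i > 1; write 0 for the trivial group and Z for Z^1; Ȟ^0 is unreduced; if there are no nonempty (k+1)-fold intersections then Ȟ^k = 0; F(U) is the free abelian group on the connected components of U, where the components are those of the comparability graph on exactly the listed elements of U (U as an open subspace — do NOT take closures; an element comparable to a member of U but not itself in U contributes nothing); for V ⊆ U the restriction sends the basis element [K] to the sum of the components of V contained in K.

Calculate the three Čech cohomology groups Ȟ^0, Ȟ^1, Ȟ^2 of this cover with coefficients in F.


Ȟ^0 ≅ Z^2,  Ȟ^1 ≅ 0,  Ȟ^2 ≅ 0

nerve of the cover:
  A1={{a},{c},{d},{a,e},{a,f},{b,c},{c,e},{a,e,f},{b,c,e}} A2={{a},{b},{f},{a,e},{a,f},{b,c},{b,e},{e,f},{a,e,f},{b,c,e}} A3={{b},{e},{f},{a,e},{a,f},{b,c},{b,e},{c,e},{e,f},{a,e,f},{b,c,e}}
  A12={{a},{a,e},{a,f},{b,c},{a,e,f},{b,c,e}} A13={{a,e},{a,f},{b,c},{c,e},{a,e,f},{b,c,e}} A23={{b},{f},{a,e},{a,f},{b,c},{b,e},{e,f},{a,e,f},{b,c,e}}
  A123={{a,e},{a,f},{b,c},{a,e,f},{b,c,e}}
components per intersection:
  A1: {{a},{a,e},{a,f},{a,e,f}} {{c},{b,c},{c,e},{b,c,e}} {{d}}
  A2: {{a},{f},{a,e},{a,f},{e,f},{a,e,f}} {{b},{b,c},{b,e},{b,c,e}}
  A3: {{b},{e},{f},{a,e},{a,f},{b,c},{b,e},{c,e},{e,f},{a,e,f},{b,c,e}}
  A12: {{a},{a,e},{a,f},{a,e,f}} {{b,c},{b,c,e}}
  A13: {{a,e},{a,f},{a,e,f}} {{b,c},{c,e},{b,c,e}}
  A23: {{b},{b,c},{b,e},{b,c,e}} {{f},{a,e},{a,f},{e,f},{a,e,f}}
  A123: {{a,e},{a,f},{a,e,f}} {{b,c},{b,c,e}}
C dims 6,6,2; δ0: rk 4, SNF 1^4; δ1: rk 2, SNF 1^2
Ȟ^0 = (6 − 4) − 0 = 2, so Ȟ^0 ≅ Z^2
Ȟ^1 = (6 − 2) − 4 = 0, so Ȟ^1 ≅ 0
Ȟ^2 = (2 − 0) − 2 = 0, so Ȟ^2 ≅ 0


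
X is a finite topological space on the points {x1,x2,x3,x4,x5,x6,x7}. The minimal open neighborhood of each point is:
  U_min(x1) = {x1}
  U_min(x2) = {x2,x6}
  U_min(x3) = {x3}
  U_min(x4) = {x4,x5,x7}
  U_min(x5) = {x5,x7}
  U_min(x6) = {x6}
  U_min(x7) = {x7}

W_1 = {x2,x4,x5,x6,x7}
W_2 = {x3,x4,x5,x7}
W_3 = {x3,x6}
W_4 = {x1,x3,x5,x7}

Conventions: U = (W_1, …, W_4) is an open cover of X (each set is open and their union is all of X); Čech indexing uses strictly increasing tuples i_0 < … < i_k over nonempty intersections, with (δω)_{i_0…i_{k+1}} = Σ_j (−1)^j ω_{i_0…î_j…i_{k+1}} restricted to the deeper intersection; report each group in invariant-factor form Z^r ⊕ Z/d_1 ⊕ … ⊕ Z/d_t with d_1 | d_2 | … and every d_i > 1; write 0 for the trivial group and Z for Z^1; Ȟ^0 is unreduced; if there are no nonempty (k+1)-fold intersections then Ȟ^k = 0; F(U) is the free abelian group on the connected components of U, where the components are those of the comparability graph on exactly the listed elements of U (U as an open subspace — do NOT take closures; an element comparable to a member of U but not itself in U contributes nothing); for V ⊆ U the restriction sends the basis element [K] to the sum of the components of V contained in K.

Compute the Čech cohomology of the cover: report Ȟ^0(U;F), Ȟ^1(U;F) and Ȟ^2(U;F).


cover nerve:
  W12={x4,x5,x7} W13={x6} W14={x5,x7} W23={x3} W24={x3,x5,x7} W34={x3}
  W124={x5,x7} W234={x3}
components per intersection:
  W1: {x2,x6} {x4,x5,x7}
  W2: {x3} {x4,x5,x7}
  W3: {x3} {x6}
  W4: {x1} {x3} {x5,x7}
  W12: {x4,x5,x7}
  W13: {x6}
  W14: {x5,x7}
  W23: {x3}
  W24: {x3} {x5,x7}
  W34: {x3}
  W124: {x5,x7}
  W234: {x3}
C dims 9,7,2; δ0: rk 5, SNF 1^5; δ1: rk 2, SNF 1^2
Ȟ^0: (9−5)−0=4 ⇒ Z^4
Ȟ^1: (7−2)−5=0 ⇒ 0
Ȟ^2: (2−0)−2=0 ⇒ 0

Ȟ^0 ≅ Z^4, Ȟ^1 ≅ 0, Ȟ^2 ≅ 0


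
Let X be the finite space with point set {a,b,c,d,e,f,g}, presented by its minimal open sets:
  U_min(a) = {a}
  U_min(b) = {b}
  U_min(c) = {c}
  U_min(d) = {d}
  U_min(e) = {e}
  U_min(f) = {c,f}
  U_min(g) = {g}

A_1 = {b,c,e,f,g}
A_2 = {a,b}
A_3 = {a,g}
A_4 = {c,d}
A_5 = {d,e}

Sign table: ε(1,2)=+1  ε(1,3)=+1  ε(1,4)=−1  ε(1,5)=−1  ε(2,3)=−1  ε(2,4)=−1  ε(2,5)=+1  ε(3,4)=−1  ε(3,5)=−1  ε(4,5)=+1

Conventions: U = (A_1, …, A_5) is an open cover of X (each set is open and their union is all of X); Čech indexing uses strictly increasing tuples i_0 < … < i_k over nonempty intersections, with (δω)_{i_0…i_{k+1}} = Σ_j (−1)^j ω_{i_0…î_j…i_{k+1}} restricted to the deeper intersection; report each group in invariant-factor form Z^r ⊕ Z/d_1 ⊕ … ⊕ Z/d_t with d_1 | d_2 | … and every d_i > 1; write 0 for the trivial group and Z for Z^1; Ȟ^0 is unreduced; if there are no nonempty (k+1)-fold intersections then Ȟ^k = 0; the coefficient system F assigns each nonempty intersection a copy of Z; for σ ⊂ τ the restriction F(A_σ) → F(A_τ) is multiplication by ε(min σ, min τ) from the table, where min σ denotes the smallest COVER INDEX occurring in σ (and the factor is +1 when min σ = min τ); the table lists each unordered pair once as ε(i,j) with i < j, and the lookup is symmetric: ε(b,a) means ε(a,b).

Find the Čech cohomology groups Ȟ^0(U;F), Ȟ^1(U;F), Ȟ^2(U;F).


nerve simplices:
  A12={b} A13={g} A14={c} A15={e} A23={a} A45={d}
C dims 5,6; δ0: rk 5, SNF 1^4·2
degree 0: 5−5−0 = 0 → Ȟ^0 ≅ 0
degree 1: 6−0−5 = 1 plus torsion [2] → Ȟ^1 ≅ Z ⊕ Z/2
degree 2: 0−0−0 = 0 → Ȟ^2 ≅ 0

Ȟ^0 = 0, Ȟ^1 = Z ⊕ Z/2, Ȟ^2 = 0


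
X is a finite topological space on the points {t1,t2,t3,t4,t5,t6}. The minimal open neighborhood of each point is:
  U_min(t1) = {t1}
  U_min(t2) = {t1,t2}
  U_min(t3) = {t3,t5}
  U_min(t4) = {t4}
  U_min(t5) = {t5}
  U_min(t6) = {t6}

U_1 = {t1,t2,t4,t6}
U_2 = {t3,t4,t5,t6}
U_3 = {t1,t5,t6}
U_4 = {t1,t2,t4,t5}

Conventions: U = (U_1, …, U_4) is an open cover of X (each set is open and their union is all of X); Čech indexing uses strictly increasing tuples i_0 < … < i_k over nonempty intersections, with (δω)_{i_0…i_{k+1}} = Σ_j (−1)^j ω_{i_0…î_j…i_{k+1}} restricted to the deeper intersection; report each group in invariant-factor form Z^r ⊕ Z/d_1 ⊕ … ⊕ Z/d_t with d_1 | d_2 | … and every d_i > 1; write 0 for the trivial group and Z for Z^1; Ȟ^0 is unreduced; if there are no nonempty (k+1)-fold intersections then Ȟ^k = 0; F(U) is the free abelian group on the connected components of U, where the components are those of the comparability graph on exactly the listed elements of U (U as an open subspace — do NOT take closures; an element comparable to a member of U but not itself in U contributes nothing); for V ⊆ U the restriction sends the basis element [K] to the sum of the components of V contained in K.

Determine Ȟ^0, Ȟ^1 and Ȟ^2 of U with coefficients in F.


intersection data:
  U12={t4,t6} U13={t1,t6} U14={t1,t2,t4} U23={t5,t6} U24={t4,t5} U34={t1,t5}
  U123={t6} U124={t4} U134={t1} U234={t5}
components per intersection:
  U1: {t1,t2} {t4} {t6}
  U2: {t3,t5} {t4} {t6}
  U3: {t1} {t5} {t6}
  U4: {t1,t2} {t4} {t5}
  U12: {t4} {t6}
  U13: {t1} {t6}
  U14: {t1,t2} {t4}
  U23: {t5} {t6}
  U24: {t4} {t5}
  U34: {t1} {t5}
  U123: {t6}
  U124: {t4}
  U134: {t1}
  U234: {t5}
C dims 12,12,4; δ0: rk 8, SNF 1^8; δ1: rk 4, SNF 1^4
Ȟ^0 = (12 − 8) − 0 = 4, so Ȟ^0 ≅ Z^4
Ȟ^1 = (12 − 4) − 8 = 0, so Ȟ^1 ≅ 0
Ȟ^2 = (4 − 0) − 4 = 0, so Ȟ^2 ≅ 0

Ȟ^0 ≅ Z^4,  Ȟ^1 ≅ 0,  Ȟ^2 ≅ 0


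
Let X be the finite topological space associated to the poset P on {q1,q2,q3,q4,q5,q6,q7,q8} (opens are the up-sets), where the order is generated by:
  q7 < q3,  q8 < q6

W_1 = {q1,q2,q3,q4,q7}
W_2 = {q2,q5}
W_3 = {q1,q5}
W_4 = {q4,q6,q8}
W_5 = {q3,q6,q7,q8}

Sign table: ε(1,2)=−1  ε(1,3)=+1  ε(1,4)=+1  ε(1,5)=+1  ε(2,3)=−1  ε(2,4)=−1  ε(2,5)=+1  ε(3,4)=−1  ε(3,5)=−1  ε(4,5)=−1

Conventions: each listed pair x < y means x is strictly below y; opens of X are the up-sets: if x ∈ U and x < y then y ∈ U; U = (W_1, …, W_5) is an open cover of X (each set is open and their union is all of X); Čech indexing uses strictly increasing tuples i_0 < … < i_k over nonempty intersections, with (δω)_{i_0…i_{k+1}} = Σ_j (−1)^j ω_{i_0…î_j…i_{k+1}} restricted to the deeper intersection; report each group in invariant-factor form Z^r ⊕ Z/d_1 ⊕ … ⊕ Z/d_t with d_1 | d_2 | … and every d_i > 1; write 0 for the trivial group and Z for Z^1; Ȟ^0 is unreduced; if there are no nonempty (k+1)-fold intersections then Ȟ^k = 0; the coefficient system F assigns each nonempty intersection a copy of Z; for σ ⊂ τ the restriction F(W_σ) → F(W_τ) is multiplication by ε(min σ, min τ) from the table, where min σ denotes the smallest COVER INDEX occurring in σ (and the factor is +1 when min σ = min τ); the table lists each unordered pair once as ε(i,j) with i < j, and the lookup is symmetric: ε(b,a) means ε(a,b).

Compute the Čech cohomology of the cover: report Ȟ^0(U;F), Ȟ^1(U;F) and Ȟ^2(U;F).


nerve simplices:
  W12={q2} W13={q1} W14={q4} W15={q3,q7} W23={q5} W45={q6,q8}
C dims 5,6; δ0: rk 5, SNF 1^4·2
degree 0: 5−5−0 = 0 → Ȟ^0 ≅ 0
degree 1: 6−0−5 = 1 plus torsion [2] → Ȟ^1 ≅ Z ⊕ Z/2
degree 2: 0−0−0 = 0 → Ȟ^2 ≅ 0

Ȟ^0 ≅ 0,  Ȟ^1 ≅ Z ⊕ Z/2,  Ȟ^2 ≅ 0


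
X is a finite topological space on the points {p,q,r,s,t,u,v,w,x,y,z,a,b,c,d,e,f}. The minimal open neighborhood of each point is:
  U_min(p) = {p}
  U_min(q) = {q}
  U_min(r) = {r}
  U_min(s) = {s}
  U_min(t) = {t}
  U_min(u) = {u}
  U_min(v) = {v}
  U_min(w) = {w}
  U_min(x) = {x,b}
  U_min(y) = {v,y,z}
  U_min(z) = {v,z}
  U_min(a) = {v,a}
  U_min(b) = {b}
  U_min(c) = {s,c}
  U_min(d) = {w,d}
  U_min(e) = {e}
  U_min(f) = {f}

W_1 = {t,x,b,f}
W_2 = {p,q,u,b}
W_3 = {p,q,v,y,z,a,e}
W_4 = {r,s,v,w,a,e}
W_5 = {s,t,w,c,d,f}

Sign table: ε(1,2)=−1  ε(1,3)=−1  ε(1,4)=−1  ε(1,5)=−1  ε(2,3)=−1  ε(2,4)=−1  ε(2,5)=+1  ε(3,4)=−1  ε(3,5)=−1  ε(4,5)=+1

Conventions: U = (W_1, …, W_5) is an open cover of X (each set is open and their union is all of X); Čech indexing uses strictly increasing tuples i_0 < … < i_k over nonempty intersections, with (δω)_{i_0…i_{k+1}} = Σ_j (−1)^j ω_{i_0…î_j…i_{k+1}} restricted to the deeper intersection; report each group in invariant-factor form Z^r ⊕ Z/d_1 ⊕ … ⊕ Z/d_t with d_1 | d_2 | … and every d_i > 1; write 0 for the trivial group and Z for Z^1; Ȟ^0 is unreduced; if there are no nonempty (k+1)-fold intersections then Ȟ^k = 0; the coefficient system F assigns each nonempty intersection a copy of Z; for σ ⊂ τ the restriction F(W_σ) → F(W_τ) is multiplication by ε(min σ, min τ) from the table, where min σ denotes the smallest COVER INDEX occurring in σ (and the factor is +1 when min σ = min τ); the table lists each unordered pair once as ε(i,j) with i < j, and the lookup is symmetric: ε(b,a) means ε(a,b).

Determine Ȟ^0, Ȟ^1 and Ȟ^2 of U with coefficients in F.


nerve simplices:
  W12={b} W15={t,f} W23={p,q} W34={v,a,e} W45={s,w}
C dims 5,5; δ0: rk 4, SNF 1^4
degree 0: 5−4−0 = 1 → Ȟ^0 ≅ Z
degree 1: 5−0−4 = 1 → Ȟ^1 ≅ Z
degree 2: 0−0−0 = 0 → Ȟ^2 ≅ 0

Ȟ^0 ≅ Z,  Ȟ^1 ≅ Z,  Ȟ^2 ≅ 0


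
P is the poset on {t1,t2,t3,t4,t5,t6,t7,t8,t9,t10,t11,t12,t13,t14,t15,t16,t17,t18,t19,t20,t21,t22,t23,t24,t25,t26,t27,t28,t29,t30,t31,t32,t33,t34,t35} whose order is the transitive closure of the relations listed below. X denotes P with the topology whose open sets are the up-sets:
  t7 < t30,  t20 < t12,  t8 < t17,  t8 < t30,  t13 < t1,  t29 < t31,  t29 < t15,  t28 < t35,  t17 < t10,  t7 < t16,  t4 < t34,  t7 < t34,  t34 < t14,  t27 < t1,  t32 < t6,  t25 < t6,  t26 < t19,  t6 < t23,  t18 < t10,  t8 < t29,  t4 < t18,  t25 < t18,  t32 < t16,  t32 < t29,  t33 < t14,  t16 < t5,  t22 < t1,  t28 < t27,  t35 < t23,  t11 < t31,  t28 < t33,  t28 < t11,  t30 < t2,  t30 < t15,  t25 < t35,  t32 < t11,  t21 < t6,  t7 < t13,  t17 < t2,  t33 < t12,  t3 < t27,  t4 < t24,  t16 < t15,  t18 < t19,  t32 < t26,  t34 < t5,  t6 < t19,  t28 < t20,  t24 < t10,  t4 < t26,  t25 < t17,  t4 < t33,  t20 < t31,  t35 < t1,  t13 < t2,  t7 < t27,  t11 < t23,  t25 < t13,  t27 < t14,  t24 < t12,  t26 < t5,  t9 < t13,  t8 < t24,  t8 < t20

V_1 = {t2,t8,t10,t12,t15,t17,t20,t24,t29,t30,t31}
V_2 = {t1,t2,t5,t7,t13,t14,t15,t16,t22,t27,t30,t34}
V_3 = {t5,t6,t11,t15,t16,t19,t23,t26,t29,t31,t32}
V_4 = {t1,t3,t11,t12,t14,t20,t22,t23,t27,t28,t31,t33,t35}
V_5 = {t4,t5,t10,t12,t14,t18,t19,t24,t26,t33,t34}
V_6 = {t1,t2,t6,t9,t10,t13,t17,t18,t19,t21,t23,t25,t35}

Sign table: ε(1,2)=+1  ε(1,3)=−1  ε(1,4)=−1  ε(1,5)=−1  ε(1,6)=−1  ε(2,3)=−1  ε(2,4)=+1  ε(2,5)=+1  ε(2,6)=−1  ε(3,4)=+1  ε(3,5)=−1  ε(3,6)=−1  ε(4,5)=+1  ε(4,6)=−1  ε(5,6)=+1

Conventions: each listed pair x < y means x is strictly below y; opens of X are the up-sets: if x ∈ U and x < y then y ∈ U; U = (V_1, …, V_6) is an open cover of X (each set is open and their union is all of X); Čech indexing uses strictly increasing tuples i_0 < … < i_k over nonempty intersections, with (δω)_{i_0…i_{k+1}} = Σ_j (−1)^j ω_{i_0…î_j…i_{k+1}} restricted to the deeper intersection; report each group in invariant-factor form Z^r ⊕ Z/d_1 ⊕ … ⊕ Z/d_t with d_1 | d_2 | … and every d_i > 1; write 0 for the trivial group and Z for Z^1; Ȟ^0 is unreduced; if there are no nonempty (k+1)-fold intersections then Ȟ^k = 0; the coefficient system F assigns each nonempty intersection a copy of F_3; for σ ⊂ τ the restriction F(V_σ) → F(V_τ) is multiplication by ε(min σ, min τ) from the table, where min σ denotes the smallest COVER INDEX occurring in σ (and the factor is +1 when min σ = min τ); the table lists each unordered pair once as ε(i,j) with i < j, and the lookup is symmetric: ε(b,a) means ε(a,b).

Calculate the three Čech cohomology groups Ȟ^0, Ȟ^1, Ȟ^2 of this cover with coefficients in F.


Ȟ^0 = 0, Ȟ^1 = 0, Ȟ^2 = Z/3

cover nerve:
  V12={t2,t15,t30} V13={t15,t29,t31} V14={t12,t20,t31} V15={t10,t12,t24} V16={t2,t10,t17} V23={t5,t15,t16} V24={t1,t14,t22,t27} V25={t5,t14,t34} V26={t1,t2,t13} V34={t11,t23,t31} V35={t5,t19,t26} V36={t6,t19,t23} V45={t12,t14,t33} V46={t1,t23,t35} V56={t10,t18,t19}
  V123={t15} V126={t2} V134={t31} V145={t12} V156={t10} V235={t5} V245={t14} V246={t1} V346={t23} V356={t19}
C dims 6,15,10; δ0: rk_F3 6; δ1: rk_F3 9
Ȟ^0: (6−6)−0=0 ⇒ 0
Ȟ^1: (15−9)−6=0 ⇒ 0
Ȟ^2: (10−0)−9=1 ⇒ Z/3


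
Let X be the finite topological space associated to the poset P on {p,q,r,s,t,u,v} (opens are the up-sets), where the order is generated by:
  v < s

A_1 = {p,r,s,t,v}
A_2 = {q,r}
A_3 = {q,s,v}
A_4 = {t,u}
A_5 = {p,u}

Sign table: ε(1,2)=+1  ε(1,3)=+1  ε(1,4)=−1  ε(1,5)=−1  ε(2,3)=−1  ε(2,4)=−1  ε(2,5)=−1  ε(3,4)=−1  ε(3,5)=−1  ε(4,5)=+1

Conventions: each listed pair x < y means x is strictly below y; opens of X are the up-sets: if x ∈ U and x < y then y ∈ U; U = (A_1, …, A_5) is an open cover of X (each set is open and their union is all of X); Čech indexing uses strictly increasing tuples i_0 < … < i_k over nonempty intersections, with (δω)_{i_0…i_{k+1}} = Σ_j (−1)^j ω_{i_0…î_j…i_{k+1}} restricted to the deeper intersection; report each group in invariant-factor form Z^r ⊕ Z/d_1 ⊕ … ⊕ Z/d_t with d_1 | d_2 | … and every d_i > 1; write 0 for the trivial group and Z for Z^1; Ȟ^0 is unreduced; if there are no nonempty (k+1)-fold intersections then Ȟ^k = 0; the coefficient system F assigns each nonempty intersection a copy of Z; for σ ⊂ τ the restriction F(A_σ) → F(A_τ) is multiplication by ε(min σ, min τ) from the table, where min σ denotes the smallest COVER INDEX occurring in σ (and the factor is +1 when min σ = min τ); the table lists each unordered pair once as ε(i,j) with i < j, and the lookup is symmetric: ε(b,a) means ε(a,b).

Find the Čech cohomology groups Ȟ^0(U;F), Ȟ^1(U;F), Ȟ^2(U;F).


Ȟ^0 ≅ 0, Ȟ^1 ≅ Z ⊕ Z/2 and Ȟ^2 ≅ 0

nonempty overlaps:
  A12={r} A13={s,v} A14={t} A15={p} A23={q} A45={u}
C dims 5,6; δ0: rk 5, SNF 1^4·2
degree 0: 5−5−0 = 0 → Ȟ^0 ≅ 0
degree 1: 6−0−5 = 1 plus torsion [2] → Ȟ^1 ≅ Z ⊕ Z/2
degree 2: 0−0−0 = 0 → Ȟ^2 ≅ 0


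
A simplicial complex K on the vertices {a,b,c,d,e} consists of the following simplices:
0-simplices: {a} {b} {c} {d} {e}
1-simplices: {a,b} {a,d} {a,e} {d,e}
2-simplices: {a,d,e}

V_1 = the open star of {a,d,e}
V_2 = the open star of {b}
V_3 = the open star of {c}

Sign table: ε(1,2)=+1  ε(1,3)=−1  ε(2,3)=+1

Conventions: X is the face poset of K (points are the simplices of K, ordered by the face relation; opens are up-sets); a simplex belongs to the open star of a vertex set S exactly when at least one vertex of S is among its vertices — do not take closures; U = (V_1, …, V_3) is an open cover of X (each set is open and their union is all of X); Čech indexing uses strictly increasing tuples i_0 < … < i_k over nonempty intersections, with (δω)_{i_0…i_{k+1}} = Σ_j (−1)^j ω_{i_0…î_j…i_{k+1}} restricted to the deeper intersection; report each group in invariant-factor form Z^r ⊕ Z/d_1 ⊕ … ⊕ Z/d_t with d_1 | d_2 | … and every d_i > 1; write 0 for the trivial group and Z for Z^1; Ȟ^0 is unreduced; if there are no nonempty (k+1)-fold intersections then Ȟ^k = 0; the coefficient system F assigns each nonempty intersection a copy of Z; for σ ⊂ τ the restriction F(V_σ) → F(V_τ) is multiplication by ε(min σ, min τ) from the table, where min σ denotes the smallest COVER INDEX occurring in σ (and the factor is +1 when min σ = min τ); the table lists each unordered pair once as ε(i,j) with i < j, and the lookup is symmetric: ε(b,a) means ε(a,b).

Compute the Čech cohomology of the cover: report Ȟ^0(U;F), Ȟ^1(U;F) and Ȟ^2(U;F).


nonempty intersections:
  V1={{a},{d},{e},{a,b},{a,d},{a,e},{d,e},{a,d,e}} V2={{b},{a,b}} V3={{c}}
  V12={{a,b}}
C dims 3,1; δ0: rk 1, SNF 1^1
Ȟ^0: (3−1)−0=2 ⇒ Z^2
Ȟ^1: (1−0)−1=0 ⇒ 0
Ȟ^2: (0−0)−0=0 ⇒ 0

Ȟ^0 ≅ Z^2, Ȟ^1 ≅ 0 and Ȟ^2 ≅ 0


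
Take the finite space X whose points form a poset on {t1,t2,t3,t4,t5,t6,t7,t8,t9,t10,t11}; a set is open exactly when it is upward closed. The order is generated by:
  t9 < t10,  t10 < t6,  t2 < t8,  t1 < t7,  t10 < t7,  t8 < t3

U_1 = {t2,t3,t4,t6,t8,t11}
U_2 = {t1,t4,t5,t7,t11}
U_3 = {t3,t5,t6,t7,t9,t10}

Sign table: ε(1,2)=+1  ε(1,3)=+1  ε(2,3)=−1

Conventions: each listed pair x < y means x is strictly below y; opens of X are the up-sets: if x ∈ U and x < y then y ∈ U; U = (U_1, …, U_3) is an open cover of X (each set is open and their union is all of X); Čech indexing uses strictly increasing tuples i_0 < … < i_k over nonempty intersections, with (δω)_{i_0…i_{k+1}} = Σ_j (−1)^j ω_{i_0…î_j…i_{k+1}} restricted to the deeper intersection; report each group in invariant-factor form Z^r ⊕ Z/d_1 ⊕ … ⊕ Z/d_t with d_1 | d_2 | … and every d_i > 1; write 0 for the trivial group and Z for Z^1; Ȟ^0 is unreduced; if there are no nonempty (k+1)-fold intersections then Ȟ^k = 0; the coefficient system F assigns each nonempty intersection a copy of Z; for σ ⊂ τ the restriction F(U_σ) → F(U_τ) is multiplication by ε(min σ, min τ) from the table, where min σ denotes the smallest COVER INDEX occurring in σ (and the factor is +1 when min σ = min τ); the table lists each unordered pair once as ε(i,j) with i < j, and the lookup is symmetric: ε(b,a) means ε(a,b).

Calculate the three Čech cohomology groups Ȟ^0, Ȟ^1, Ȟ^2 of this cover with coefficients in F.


nonempty overlaps:
  U12={t4,t11} U13={t3,t6} U23={t5,t7}
C dims 3,3; δ0: rk 3, SNF 1^2·2
degree 0: 3−3−0 = 0 → Ȟ^0 ≅ 0
degree 1: 3−0−3 = 0 plus torsion [2] → Ȟ^1 ≅ Z/2
degree 2: 0−0−0 = 0 → Ȟ^2 ≅ 0

Ȟ^0(U;F) ≅ 0; Ȟ^1(U;F) ≅ Z/2; Ȟ^2(U;F) ≅ 0


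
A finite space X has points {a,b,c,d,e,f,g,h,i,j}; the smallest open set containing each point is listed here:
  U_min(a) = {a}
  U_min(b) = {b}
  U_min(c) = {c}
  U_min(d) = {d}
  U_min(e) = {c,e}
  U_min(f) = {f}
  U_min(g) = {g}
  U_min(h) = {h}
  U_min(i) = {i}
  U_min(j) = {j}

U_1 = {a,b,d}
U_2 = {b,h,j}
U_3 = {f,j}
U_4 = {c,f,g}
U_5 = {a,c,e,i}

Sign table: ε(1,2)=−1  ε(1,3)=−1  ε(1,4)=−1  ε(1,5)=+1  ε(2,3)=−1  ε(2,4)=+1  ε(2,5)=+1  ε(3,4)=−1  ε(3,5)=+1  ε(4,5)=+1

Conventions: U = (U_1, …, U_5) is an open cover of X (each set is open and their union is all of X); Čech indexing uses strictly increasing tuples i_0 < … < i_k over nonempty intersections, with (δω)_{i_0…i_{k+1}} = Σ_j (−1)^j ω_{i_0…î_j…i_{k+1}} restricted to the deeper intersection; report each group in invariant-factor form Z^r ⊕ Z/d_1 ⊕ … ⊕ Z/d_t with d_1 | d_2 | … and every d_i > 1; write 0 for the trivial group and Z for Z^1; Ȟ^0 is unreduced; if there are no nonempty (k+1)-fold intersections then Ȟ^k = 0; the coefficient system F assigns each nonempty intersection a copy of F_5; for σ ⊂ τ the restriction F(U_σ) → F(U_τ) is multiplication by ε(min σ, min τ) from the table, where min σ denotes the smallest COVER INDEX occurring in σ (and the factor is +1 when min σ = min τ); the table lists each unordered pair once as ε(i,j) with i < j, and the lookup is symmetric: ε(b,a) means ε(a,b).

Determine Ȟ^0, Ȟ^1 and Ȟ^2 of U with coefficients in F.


Ȟ^0(U;F) ≅ 0, Ȟ^1(U;F) ≅ 0, Ȟ^2(U;F) ≅ 0

nerve of the cover:
  U12={b} U15={a} U23={j} U34={f} U45={c}
C dims 5,5; δ0: rk_F5 5
Ȟ^0 = (5 − 5) − 0 = 0, so Ȟ^0 ≅ 0
Ȟ^1 = (5 − 0) − 5 = 0, so Ȟ^1 ≅ 0
Ȟ^2 = (0 − 0) − 0 = 0, so Ȟ^2 ≅ 0


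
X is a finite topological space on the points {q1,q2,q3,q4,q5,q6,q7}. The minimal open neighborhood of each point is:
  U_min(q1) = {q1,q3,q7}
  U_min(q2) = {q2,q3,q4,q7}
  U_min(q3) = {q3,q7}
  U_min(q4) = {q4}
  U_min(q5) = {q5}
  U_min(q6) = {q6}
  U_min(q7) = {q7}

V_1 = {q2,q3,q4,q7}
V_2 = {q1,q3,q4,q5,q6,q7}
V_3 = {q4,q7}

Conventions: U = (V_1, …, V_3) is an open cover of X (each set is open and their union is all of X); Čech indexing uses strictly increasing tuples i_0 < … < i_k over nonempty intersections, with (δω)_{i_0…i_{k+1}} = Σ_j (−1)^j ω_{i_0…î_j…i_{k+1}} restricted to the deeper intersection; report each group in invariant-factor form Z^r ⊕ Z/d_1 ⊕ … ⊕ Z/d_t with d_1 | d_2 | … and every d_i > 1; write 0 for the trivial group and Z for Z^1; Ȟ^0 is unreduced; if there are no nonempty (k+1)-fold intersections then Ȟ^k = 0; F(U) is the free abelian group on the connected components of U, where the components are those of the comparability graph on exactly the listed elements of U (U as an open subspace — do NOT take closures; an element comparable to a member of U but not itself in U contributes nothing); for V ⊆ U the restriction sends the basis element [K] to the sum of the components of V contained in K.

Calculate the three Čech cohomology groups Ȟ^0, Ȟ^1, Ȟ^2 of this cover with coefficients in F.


nerve simplices:
  V12={q3,q4,q7} V13={q4,q7} V23={q4,q7}
  V123={q4,q7}
components per intersection:
  V1: {q2,q3,q4,q7}
  V2: {q1,q3,q7} {q4} {q5} {q6}
  V3: {q4} {q7}
  V12: {q3,q7} {q4}
  V13: {q4} {q7}
  V23: {q4} {q7}
  V123: {q4} {q7}
C dims 7,6,2; δ0: rk 4, SNF 1^4; δ1: rk 2, SNF 1^2
degree 0: 7−4−0 = 3 → Ȟ^0 ≅ Z^3
degree 1: 6−2−4 = 0 → Ȟ^1 ≅ 0
degree 2: 2−0−2 = 0 → Ȟ^2 ≅ 0

Ȟ^0(U;F) ≅ Z^3, Ȟ^1(U;F) ≅ 0, Ȟ^2(U;F) ≅ 0


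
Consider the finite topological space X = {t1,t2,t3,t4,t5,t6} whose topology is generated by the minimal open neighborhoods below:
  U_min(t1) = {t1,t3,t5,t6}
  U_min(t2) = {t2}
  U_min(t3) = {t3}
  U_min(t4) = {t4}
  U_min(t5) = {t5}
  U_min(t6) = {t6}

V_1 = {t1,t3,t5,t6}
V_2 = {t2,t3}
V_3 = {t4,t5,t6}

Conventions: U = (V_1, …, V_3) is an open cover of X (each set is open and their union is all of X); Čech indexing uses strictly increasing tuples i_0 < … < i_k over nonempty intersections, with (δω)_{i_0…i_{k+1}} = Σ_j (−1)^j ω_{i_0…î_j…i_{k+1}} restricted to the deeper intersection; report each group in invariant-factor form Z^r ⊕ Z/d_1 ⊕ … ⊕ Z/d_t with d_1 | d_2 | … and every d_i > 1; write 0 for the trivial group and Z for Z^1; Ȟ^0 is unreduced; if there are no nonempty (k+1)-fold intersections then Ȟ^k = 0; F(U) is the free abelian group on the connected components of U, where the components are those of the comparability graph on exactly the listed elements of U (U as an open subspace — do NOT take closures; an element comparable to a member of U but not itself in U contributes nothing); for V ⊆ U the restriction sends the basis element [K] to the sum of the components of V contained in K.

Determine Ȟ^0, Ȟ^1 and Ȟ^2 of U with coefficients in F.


Ȟ^0 = Z^3,  Ȟ^1 = 0,  Ȟ^2 = 0

nerve of the cover:
  V12={t3} V13={t5,t6}
components per intersection:
  V1: {t1,t3,t5,t6}
  V2: {t2} {t3}
  V3: {t4} {t5} {t6}
  V12: {t3}
  V13: {t5} {t6}
C dims 6,3; δ0: rk 3, SNF 1^3
Ȟ^0 = (6 − 3) − 0 = 3, so Ȟ^0 ≅ Z^3
Ȟ^1 = (3 − 0) − 3 = 0, so Ȟ^1 ≅ 0
Ȟ^2 = (0 − 0) − 0 = 0, so Ȟ^2 ≅ 0


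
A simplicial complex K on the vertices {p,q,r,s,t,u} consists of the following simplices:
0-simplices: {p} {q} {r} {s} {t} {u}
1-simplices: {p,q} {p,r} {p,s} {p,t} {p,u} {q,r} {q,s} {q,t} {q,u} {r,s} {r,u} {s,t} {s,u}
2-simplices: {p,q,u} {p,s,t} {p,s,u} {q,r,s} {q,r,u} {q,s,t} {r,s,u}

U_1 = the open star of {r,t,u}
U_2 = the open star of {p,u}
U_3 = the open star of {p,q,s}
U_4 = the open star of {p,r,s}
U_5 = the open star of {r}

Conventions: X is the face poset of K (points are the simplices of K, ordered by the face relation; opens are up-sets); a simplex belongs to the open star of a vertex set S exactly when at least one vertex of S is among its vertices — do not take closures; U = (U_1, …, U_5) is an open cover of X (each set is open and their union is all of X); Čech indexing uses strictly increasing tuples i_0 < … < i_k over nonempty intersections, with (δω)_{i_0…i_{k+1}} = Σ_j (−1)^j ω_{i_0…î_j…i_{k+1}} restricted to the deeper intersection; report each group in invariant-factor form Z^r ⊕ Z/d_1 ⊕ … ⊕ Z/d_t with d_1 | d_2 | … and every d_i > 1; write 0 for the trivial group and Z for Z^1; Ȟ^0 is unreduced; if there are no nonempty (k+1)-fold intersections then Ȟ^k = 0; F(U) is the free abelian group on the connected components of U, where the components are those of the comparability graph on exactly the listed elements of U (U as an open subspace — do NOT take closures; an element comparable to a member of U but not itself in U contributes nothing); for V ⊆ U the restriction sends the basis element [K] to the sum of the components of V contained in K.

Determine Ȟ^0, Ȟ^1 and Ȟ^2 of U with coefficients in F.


nerve simplices:
  U1={{r},{t},{u},{p,r},{p,t},{p,u},{q,r},{q,t},{q,u},{r,s},{r,u},{s,t},{s,u},{p,q,u},{p,s,t},{p,s,u},{q,r,s},{q,r,u},{q,s,t},{r,s,u}} U2={{p},{u},{p,q},{p,r},{p,s},{p,t},{p,u},{q,u},{r,u},{s,u},{p,q,u},{p,s,t},{p,s,u},{q,r,u},{r,s,u}} U3={{p},{q},{s},{p,q},{p,r},{p,s},{p,t},{p,u},{q,r},{q,s},{q,t},{q,u},{r,s},{s,t},{s,u},{p,q,u},{p,s,t},{p,s,u},{q,r,s},{q,r,u},{q,s,t},{r,s,u}} U4={{p},{r},{s},{p,q},{p,r},{p,s},{p,t},{p,u},{q,r},{q,s},{r,s},{r,u},{s,t},{s,u},{p,q,u},{p,s,t},{p,s,u},{q,r,s},{q,r,u},{q,s,t},{r,s,u}} U5={{r},{p,r},{q,r},{r,s},{r,u},{q,r,s},{q,r,u},{r,s,u}}
  U12={{u},{p,r},{p,t},{p,u},{q,u},{r,u},{s,u},{p,q,u},{p,s,t},{p,s,u},{q,r,u},{r,s,u}} U13={{p,r},{p,t},{p,u},{q,r},{q,t},{q,u},{r,s},{s,t},{s,u},{p,q,u},{p,s,t},{p,s,u},{q,r,s},{q,r,u},{q,s,t},{r,s,u}} U14={{r},{p,r},{p,t},{p,u},{q,r},{r,s},{r,u},{s,t},{s,u},{p,q,u},{p,s,t},{p,s,u},{q,r,s},{q,r,u},{q,s,t},{r,s,u}} U15={{r},{p,r},{q,r},{r,s},{r,u},{q,r,s},{q,r,u},{r,s,u}} U23={{p},{p,q},{p,r},{p,s},{p,t},{p,u},{q,u},{s,u},{p,q,u},{p,s,t},{p,s,u},{q,r,u},{r,s,u}} U24={{p},{p,q},{p,r},{p,s},{p,t},{p,u},{r,u},{s,u},{p,q,u},{p,s,t},{p,s,u},{q,r,u},{r,s,u}} U25={{p,r},{r,u},{q,r,u},{r,s,u}} U34={{p},{s},{p,q},{p,r},{p,s},{p,t},{p,u},{q,r},{q,s},{r,s},{s,t},{s,u},{p,q,u},{p,s,t},{p,s,u},{q,r,s},{q,r,u},{q,s,t},{r,s,u}} U35={{p,r},{q,r},{r,s},{q,r,s},{q,r,u},{r,s,u}} U45={{r},{p,r},{q,r},{r,s},{r,u},{q,r,s},{q,r,u},{r,s,u}}
  U123={{p,r},{p,t},{p,u},{q,u},{s,u},{p,q,u},{p,s,t},{p,s,u},{q,r,u},{r,s,u}} U124={{p,r},{p,t},{p,u},{r,u},{s,u},{p,q,u},{p,s,t},{p,s,u},{q,r,u},{r,s,u}} U125={{p,r},{r,u},{q,r,u},{r,s,u}} U134={{p,r},{p,t},{p,u},{q,r},{r,s},{s,t},{s,u},{p,q,u},{p,s,t},{p,s,u},{q,r,s},{q,r,u},{q,s,t},{r,s,u}} U135={{p,r},{q,r},{r,s},{q,r,s},{q,r,u},{r,s,u}} U145={{r},{p,r},{q,r},{r,s},{r,u},{q,r,s},{q,r,u},{r,s,u}} U234={{p},{p,q},{p,r},{p,s},{p,t},{p,u},{s,u},{p,q,u},{p,s,t},{p,s,u},{q,r,u},{r,s,u}} U235={{p,r},{q,r,u},{r,s,u}} U245={{p,r},{r,u},{q,r,u},{r,s,u}} U345={{p,r},{q,r},{r,s},{q,r,s},{q,r,u},{r,s,u}}
  U1234={{p,r},{p,t},{p,u},{s,u},{p,q,u},{p,s,t},{p,s,u},{q,r,u},{r,s,u}} U1235={{p,r},{q,r,u},{r,s,u}} U1245={{p,r},{r,u},{q,r,u},{r,s,u}} U1345={{p,r},{q,r},{r,s},{q,r,s},{q,r,u},{r,s,u}} U2345={{p,r},{q,r,u},{r,s,u}}
  U12345={{p,r},{q,r,u},{r,s,u}}
components per intersection:
  U1: {{r},{u},{p,r},{p,u},{q,r},{q,u},{r,s},{r,u},{s,u},{p,q,u},{p,s,u},{q,r,s},{q,r,u},{r,s,u}} {{t},{p,t},{q,t},{s,t},{p,s,t},{q,s,t}}
  U2: {{p},{u},{p,q},{p,r},{p,s},{p,t},{p,u},{q,u},{r,u},{s,u},{p,q,u},{p,s,t},{p,s,u},{q,r,u},{r,s,u}}
  U3: {{p},{q},{s},{p,q},{p,r},{p,s},{p,t},{p,u},{q,r},{q,s},{q,t},{q,u},{r,s},{s,t},{s,u},{p,q,u},{p,s,t},{p,s,u},{q,r,s},{q,r,u},{q,s,t},{r,s,u}}
  U4: {{p},{r},{s},{p,q},{p,r},{p,s},{p,t},{p,u},{q,r},{q,s},{r,s},{r,u},{s,t},{s,u},{p,q,u},{p,s,t},{p,s,u},{q,r,s},{q,r,u},{q,s,t},{r,s,u}}
  U5: {{r},{p,r},{q,r},{r,s},{r,u},{q,r,s},{q,r,u},{r,s,u}}
  U12: {{u},{p,u},{q,u},{r,u},{s,u},{p,q,u},{p,s,u},{q,r,u},{r,s,u}} {{p,r}} {{p,t},{p,s,t}}
  U13: {{p,r}} {{p,t},{q,t},{s,t},{p,s,t},{q,s,t}} {{p,u},{q,r},{q,u},{r,s},{s,u},{p,q,u},{p,s,u},{q,r,s},{q,r,u},{r,s,u}}
  U14: {{r},{p,r},{p,u},{q,r},{r,s},{r,u},{s,u},{p,q,u},{p,s,u},{q,r,s},{q,r,u},{r,s,u}} {{p,t},{s,t},{p,s,t},{q,s,t}}
  U15: {{r},{p,r},{q,r},{r,s},{r,u},{q,r,s},{q,r,u},{r,s,u}}
  U23: {{p},{p,q},{p,r},{p,s},{p,t},{p,u},{q,u},{s,u},{p,q,u},{p,s,t},{p,s,u},{q,r,u},{r,s,u}}
  U24: {{p},{p,q},{p,r},{p,s},{p,t},{p,u},{r,u},{s,u},{p,q,u},{p,s,t},{p,s,u},{q,r,u},{r,s,u}}
  U25: {{p,r}} {{r,u},{q,r,u},{r,s,u}}
  U34: {{p},{s},{p,q},{p,r},{p,s},{p,t},{p,u},{q,r},{q,s},{r,s},{s,t},{s,u},{p,q,u},{p,s,t},{p,s,u},{q,r,s},{q,r,u},{q,s,t},{r,s,u}}
  U35: {{p,r}} {{q,r},{r,s},{q,r,s},{q,r,u},{r,s,u}}
  U45: {{r},{p,r},{q,r},{r,s},{r,u},{q,r,s},{q,r,u},{r,s,u}}
  U123: {{p,r}} {{p,t},{p,s,t}} {{p,u},{q,u},{s,u},{p,q,u},{p,s,u},{q,r,u},{r,s,u}}
  U124: {{p,r}} {{p,t},{p,s,t}} {{p,u},{r,u},{s,u},{p,q,u},{p,s,u},{q,r,u},{r,s,u}}
  U125: {{p,r}} {{r,u},{q,r,u},{r,s,u}}
  U134: {{p,r}} {{p,t},{s,t},{p,s,t},{q,s,t}} {{p,u},{q,r},{r,s},{s,u},{p,q,u},{p,s,u},{q,r,s},{q,r,u},{r,s,u}}
  U135: {{p,r}} {{q,r},{r,s},{q,r,s},{q,r,u},{r,s,u}}
  U145: {{r},{p,r},{q,r},{r,s},{r,u},{q,r,s},{q,r,u},{r,s,u}}
  U234: {{p},{p,q},{p,r},{p,s},{p,t},{p,u},{s,u},{p,q,u},{p,s,t},{p,s,u},{r,s,u}} {{q,r,u}}
  U235: {{p,r}} {{q,r,u}} {{r,s,u}}
  U245: {{p,r}} {{r,u},{q,r,u},{r,s,u}}
  U345: {{p,r}} {{q,r},{r,s},{q,r,s},{q,r,u},{r,s,u}}
  U1234: {{p,r}} {{p,t},{p,s,t}} {{p,u},{s,u},{p,q,u},{p,s,u},{r,s,u}} {{q,r,u}}
  U1235: {{p,r}} {{q,r,u}} {{r,s,u}}
  U1245: {{p,r}} {{r,u},{q,r,u},{r,s,u}}
  U1345: {{p,r}} {{q,r},{r,s},{q,r,s},{q,r,u},{r,s,u}}
  U2345: {{p,r}} {{q,r,u}} {{r,s,u}}
  U12345: {{p,r}} {{q,r,u}} {{r,s,u}}
C dims 6,17,23,14; δ0: rk 5, SNF 1^5; δ1: rk 12, SNF 1^12; δ2: rk 11, SNF 1^11
degree 0: 6−5−0 = 1 → Ȟ^0 ≅ Z
degree 1: 17−12−5 = 0 → Ȟ^1 ≅ 0
degree 2: 23−11−12 = 0 → Ȟ^2 ≅ 0

Ȟ^0(U;F) ≅ Z, Ȟ^1(U;F) ≅ 0 and Ȟ^2(U;F) ≅ 0


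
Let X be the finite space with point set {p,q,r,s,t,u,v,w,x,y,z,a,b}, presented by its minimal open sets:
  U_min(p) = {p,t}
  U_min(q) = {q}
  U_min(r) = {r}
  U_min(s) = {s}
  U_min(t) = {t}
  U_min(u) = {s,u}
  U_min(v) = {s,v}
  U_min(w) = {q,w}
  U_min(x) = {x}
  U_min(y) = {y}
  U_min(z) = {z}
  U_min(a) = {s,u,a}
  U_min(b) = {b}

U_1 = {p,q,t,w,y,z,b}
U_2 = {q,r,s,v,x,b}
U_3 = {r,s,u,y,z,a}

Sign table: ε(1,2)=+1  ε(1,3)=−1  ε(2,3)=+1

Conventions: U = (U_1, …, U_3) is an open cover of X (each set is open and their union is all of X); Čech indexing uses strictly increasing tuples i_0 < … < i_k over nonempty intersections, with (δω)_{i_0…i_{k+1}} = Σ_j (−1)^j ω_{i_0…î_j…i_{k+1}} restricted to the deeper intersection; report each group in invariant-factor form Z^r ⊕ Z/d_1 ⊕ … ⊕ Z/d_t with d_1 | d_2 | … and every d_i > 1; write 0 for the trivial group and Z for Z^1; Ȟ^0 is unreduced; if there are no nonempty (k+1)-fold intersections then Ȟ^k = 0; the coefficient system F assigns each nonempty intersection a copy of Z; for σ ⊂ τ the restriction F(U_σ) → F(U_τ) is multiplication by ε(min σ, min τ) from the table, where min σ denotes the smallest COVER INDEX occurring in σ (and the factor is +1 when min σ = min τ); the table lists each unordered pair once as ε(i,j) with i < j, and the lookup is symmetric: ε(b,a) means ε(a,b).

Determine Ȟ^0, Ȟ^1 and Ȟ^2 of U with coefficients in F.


Ȟ^0 = 0; Ȟ^1 = Z/2; Ȟ^2 = 0

intersection data:
  U12={q,b} U13={y,z} U23={r,s}
C dims 3,3; δ0: rk 3, SNF 1^2·2
Ȟ^0 = (3 − 3) − 0 = 0, so Ȟ^0 ≅ 0
Ȟ^1 = (3 − 0) − 3 = 0 plus torsion [2], so Ȟ^1 ≅ Z/2
Ȟ^2 = (0 − 0) − 0 = 0, so Ȟ^2 ≅ 0


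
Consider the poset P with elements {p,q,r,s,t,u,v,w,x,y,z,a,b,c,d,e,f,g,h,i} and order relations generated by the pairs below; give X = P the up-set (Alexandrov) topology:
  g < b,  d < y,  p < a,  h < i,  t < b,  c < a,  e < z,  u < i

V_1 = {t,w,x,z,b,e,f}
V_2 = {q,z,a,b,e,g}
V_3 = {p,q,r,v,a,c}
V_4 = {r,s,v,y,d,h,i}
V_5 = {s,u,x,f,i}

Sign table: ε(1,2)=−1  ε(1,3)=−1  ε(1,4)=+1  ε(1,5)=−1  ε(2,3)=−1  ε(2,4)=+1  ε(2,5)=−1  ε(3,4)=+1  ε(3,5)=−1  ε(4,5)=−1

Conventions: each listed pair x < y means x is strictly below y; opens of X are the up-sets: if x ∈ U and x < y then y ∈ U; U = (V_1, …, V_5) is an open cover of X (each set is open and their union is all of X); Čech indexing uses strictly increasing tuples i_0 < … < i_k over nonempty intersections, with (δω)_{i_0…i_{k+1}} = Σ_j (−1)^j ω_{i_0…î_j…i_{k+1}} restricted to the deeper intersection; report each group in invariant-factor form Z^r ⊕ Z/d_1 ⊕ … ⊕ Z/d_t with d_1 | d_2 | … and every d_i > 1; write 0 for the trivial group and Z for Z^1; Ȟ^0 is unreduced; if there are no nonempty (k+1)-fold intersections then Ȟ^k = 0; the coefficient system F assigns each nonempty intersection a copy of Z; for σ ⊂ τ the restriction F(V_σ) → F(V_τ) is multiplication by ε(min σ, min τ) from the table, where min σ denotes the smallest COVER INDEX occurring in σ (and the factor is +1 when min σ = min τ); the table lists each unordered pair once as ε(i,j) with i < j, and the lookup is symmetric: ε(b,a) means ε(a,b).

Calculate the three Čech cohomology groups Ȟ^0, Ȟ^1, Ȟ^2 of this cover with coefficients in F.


Ȟ^0(U;F) ≅ Z, Ȟ^1(U;F) ≅ Z and Ȟ^2(U;F) ≅ 0

nerve of the cover:
  V12={z,b,e} V15={x,f} V23={q,a} V34={r,v} V45={s,i}
C dims 5,5; δ0: rk 4, SNF 1^4
Ȟ^0 = (5 − 4) − 0 = 1, so Ȟ^0 ≅ Z
Ȟ^1 = (5 − 0) − 4 = 1, so Ȟ^1 ≅ Z
Ȟ^2 = (0 − 0) − 0 = 0, so Ȟ^2 ≅ 0


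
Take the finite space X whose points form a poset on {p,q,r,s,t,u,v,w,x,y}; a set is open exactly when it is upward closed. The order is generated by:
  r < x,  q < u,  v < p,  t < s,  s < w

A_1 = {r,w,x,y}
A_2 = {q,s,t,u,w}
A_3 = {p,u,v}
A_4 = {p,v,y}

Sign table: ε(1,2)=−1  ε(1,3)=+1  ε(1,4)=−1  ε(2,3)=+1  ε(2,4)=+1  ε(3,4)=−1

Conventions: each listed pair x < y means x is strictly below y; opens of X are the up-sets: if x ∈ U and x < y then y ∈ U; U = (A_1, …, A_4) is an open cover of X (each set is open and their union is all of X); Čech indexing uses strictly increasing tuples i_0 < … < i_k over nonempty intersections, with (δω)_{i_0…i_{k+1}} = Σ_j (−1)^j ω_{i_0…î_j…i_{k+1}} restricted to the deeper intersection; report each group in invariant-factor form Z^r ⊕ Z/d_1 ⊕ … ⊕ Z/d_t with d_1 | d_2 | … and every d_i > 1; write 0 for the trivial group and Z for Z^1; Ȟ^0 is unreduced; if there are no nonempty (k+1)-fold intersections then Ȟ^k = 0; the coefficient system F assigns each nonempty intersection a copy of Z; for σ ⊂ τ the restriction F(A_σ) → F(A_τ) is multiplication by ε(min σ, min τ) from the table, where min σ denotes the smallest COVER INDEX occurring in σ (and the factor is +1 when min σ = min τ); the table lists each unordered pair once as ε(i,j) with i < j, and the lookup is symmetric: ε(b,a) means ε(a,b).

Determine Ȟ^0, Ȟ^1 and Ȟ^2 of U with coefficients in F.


Ȟ^0 ≅ 0,  Ȟ^1 ≅ Z/2,  Ȟ^2 ≅ 0

nonempty intersections:
  A12={w} A14={y} A23={u} A34={p,v}
C dims 4,4; δ0: rk 4, SNF 1^3·2
Ȟ^0: (4−4)−0=0 ⇒ 0
Ȟ^1: (4−0)−4=0 plus torsion [2] ⇒ Z/2
Ȟ^2: (0−0)−0=0 ⇒ 0


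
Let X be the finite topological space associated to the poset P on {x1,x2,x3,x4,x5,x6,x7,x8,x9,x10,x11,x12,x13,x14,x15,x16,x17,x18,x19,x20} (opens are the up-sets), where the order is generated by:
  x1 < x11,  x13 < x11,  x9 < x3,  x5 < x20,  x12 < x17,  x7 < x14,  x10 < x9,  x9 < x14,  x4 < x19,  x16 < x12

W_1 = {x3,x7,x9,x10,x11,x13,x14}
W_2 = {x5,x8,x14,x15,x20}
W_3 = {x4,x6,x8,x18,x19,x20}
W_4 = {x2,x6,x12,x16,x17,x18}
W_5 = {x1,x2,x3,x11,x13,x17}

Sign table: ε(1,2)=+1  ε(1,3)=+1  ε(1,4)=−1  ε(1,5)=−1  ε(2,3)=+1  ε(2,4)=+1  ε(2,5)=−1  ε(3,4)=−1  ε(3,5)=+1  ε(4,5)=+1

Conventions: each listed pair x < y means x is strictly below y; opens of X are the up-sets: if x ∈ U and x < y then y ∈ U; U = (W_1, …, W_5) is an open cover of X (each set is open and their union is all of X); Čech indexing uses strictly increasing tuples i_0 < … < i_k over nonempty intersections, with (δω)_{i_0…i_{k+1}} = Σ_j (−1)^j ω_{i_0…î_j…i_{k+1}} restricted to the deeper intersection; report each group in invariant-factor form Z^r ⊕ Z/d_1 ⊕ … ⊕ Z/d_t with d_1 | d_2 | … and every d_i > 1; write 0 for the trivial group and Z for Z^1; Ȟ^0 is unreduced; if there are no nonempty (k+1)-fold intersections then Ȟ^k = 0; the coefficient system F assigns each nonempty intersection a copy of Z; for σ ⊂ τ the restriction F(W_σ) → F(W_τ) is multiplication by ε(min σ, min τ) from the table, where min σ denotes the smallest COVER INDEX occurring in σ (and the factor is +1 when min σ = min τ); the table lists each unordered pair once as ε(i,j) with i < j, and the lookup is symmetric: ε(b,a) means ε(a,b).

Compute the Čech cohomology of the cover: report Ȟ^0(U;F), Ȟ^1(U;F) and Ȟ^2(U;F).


nonempty overlaps:
  W12={x14} W15={x3,x11,x13} W23={x8,x20} W34={x6,x18} W45={x2,x17}
C dims 5,5; δ0: rk 4, SNF 1^4
degree 0: 5−4−0 = 1 → Ȟ^0 ≅ Z
degree 1: 5−0−4 = 1 → Ȟ^1 ≅ Z
degree 2: 0−0−0 = 0 → Ȟ^2 ≅ 0

Ȟ^0 ≅ Z; Ȟ^1 ≅ Z; Ȟ^2 ≅ 0


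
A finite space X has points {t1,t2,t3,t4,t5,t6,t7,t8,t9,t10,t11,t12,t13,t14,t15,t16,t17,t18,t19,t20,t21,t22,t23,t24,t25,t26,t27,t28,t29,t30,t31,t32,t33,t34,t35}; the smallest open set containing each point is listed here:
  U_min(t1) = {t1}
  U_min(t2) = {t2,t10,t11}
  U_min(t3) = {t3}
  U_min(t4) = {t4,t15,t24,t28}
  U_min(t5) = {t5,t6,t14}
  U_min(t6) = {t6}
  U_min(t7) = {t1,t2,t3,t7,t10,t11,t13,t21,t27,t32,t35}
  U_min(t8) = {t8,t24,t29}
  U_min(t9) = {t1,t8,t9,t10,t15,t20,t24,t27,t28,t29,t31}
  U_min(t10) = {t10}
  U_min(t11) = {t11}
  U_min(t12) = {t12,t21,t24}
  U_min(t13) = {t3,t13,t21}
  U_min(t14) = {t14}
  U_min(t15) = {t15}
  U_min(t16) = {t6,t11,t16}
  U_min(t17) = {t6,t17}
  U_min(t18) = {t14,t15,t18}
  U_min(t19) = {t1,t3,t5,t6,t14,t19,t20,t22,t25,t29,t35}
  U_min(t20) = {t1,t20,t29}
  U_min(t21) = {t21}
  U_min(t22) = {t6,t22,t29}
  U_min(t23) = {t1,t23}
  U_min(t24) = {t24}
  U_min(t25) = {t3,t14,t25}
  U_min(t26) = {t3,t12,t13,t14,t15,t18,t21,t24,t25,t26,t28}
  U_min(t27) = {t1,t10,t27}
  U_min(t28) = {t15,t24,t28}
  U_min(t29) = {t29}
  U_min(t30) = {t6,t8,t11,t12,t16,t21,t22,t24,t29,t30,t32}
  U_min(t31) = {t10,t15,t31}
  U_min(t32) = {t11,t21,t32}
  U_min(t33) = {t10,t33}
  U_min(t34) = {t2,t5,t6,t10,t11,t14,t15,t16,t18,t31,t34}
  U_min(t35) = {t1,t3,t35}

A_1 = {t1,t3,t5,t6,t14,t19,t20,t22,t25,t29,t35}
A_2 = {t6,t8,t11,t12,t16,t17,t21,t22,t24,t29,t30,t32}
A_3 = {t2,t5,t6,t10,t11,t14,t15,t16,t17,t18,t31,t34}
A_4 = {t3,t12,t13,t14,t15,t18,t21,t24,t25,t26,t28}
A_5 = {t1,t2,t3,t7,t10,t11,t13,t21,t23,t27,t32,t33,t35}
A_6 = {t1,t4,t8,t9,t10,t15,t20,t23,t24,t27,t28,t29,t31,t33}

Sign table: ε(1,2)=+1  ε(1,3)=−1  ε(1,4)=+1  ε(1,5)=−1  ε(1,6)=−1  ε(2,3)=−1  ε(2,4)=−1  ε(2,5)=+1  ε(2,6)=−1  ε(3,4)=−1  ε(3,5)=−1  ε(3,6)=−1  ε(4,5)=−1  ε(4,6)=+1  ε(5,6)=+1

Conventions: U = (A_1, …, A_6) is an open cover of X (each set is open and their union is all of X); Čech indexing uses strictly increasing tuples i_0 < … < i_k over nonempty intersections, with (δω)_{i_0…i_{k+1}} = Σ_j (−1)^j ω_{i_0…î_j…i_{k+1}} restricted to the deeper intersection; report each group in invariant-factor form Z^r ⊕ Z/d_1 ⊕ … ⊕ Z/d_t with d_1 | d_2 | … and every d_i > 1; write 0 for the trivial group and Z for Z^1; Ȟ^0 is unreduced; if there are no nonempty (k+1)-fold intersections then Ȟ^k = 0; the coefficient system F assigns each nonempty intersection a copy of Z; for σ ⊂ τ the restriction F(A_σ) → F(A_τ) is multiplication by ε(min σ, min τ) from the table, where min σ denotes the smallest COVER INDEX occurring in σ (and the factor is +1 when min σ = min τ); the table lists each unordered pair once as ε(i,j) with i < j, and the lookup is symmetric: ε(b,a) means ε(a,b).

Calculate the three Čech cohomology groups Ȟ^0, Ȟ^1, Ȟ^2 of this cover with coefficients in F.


Ȟ^0(U;F) ≅ 0; Ȟ^1(U;F) ≅ Z/2; Ȟ^2(U;F) ≅ Z

intersection data:
  A12={t6,t22,t29} A13={t5,t6,t14} A14={t3,t14,t25} A15={t1,t3,t35} A16={t1,t20,t29} A23={t6,t11,t16,t17} A24={t12,t21,t24} A25={t11,t21,t32} A26={t8,t24,t29} A34={t14,t15,t18} A35={t2,t10,t11} A36={t10,t15,t31} A45={t3,t13,t21} A46={t15,t24,t28} A56={t1,t10,t23,t27,t33}
  A123={t6} A126={t29} A134={t14} A145={t3} A156={t1} A235={t11} A245={t21} A246={t24} A346={t15} A356={t10}
C dims 6,15,10; δ0: rk 6, SNF 1^5·2; δ1: rk 9, SNF 1^9
Ȟ^0 = (6 − 6) − 0 = 0, so Ȟ^0 ≅ 0
Ȟ^1 = (15 − 9) − 6 = 0 plus torsion [2], so Ȟ^1 ≅ Z/2
Ȟ^2 = (10 − 0) − 9 = 1, so Ȟ^2 ≅ Z
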